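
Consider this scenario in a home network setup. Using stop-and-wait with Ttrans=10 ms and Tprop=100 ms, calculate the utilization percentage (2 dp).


Given: Ttrans = 10 ms, Tprop = 100 ms
RTT = 2 * Tprop = 2 * 100 = 200 ms
U = Ttrans / (Ttrans + RTT)
U = 10 / (10 + 200)
U = 10 / 210 = 0.047619
U% = 4.76%

4.76


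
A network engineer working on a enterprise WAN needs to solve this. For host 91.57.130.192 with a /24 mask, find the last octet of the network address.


Given: IP = 91.57.130.192, prefix = /24
Subnet mask = 255.255.255.0
Last octet of IP: 192
Last octet of mask: 0
Network last octet = 192 AND 0 = 0

0


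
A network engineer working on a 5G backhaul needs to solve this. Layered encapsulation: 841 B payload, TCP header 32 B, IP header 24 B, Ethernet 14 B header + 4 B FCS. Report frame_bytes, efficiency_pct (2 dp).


TCP segment = 841 + 32 = 873 B
IP packet = 873 + 24 = 897 B
Ethernet frame = 897 + 14 + 4 = 915 B
Efficiency = app / frame = 841 / 915 = 0.919126 = 91.9126% -> 91.91% (2 dp)

915, 91.91


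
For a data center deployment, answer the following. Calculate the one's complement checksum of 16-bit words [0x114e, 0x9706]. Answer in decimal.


Given words: [0x114e, 0x9706]
Step 1: Sum all words
Raw sum = 4430 + 38662 = 43092
One's complement = ~43092 & 0xFFFF = 22443

22443


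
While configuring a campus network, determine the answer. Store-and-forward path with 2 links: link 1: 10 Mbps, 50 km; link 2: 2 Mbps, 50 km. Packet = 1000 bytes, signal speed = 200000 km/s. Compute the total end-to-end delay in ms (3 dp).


Packet = 1000 bytes = 8000 bits. Store-and-forward: sum (t_trans + t_prop) per link.
Link 1: t_trans = 8000/(10*10^6) s = 0.8000 ms; t_prop = 50/200000 s = 0.2500 ms; subtotal = 1.0500 ms
Link 2: t_trans = 8000/(2*10^6) s = 4.0000 ms; t_prop = 50/200000 s = 0.2500 ms; subtotal = 4.2500 ms
End-to-end = 1.0500 + 4.2500 = 5.3000 ms -> 5.300 ms (3 dp)

5.300


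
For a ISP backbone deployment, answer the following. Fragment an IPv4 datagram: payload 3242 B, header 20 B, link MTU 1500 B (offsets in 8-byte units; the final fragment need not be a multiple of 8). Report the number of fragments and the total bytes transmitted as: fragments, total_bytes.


Max data per non-final fragment = floor((MTU - header)/8)*8 = floor((1500 - 20)/8)*8 = floor(1480/8)*8 = 1480 B
Final fragment needs no 8-byte alignment: it can carry up to MTU - header = 1480 B
Non-final fragments needed = ceil((payload - 1480) / 1480) = ceil(1762/1480) = ceil(1.1905) = 2
Number of fragments = 2 + 1 = 3
Fragment sizes (data): 2 * 1480 B + 282 B (last, 282 <= 1480 OK)
Total bytes sent = payload + n_frags * header = 3242 + 3*20 = 3242 + 60 = 3302 B

3, 3302


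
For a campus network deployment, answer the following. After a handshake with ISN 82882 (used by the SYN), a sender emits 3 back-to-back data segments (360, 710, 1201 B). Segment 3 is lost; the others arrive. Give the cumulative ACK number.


SYN uses sequence number 82882; first data byte = ISN + 1 = 82883.
Segment 1: SEQ = 82883, len = 360 B, covers [82883, 83242]
Segment 2: SEQ = 83243, len = 710 B, covers [83243, 83952]
Segment 3: SEQ = 83953, len = 1201 B, covers [83953, 85153] [LOST]
In-order data received: bytes [82883, 83952] (segments 1..2).
Segment 3 missing -> gap begins at byte 83953.
Cumulative ACK = next expected in-order byte = 82883 + 360 + 710 = 83953

83953


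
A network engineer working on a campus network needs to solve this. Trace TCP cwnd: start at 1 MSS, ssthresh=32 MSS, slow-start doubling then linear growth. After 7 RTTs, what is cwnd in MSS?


RTT 0: cwnd = 1 MSS (initial)
RTT 1: cwnd = 2 MSS (slow start, doubled)
RTT 2: cwnd = 4 MSS (slow start, doubled)
RTT 3: cwnd = 8 MSS (slow start, doubled)
RTT 4: cwnd = 16 MSS (slow start, doubled)
RTT 5: cwnd = 32 MSS (slow start, doubled)
RTT 6: cwnd = 33 MSS (congestion avoidance, +1)
RTT 7: cwnd = 34 MSS (congestion avoidance, +1)

34


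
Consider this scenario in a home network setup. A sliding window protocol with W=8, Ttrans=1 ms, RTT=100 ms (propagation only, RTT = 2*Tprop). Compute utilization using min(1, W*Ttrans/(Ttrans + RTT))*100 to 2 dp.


Given: W = 8, Ttrans = 1 ms, RTT = 100 ms (= 2 * Tprop, Tprop = 50 ms)
Cycle time = Ttrans + RTT = 1 + 100 = 101 ms (first packet sent until its ACK returns)
W * Ttrans = 8 * 1 = 8 ms of sending per cycle
W * Ttrans / (Ttrans + RTT) = 8 / 101 = 0.079208
U = min(1, 0.079208) = 0.079208
U% = 7.92%

7.92


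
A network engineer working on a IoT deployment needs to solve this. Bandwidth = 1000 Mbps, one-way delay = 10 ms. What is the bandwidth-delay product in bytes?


Given: bandwidth = 1000 Mbps, delay = 10 ms
BDP in bits = 1000 * 10^6 * 10 / 1000
BDP in bits = 10000000
BDP in bytes = 10000000 / 8 = 1250000

1250000


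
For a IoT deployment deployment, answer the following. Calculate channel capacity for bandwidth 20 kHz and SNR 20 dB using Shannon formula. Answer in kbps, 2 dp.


Given: B = 20 kHz, SNR = 20 dB
SNR linear = 10^(20/10) = 100
1 + SNR = 101
log2(101) = 6.6582114828
C = 20 * 1000 * 6.6582114828 = 133164.2297 bps
C = 133.164230 kbps -> 133.16 kbps (2 dp)

133.16


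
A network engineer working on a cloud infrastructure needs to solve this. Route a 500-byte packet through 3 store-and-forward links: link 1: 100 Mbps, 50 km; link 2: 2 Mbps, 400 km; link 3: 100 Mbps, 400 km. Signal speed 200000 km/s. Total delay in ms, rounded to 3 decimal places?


Packet = 500 bytes = 4000 bits. Store-and-forward: sum (t_trans + t_prop) per link.
Link 1: t_trans = 4000/(100*10^6) s = 0.0400 ms; t_prop = 50/200000 s = 0.2500 ms; subtotal = 0.2900 ms
Link 2: t_trans = 4000/(2*10^6) s = 2.0000 ms; t_prop = 400/200000 s = 2.0000 ms; subtotal = 4.0000 ms
Link 3: t_trans = 4000/(100*10^6) s = 0.0400 ms; t_prop = 400/200000 s = 2.0000 ms; subtotal = 2.0400 ms
End-to-end = 0.2900 + 4.0000 + 2.0400 = 6.3300 ms -> 6.330 ms (3 dp)

6.330


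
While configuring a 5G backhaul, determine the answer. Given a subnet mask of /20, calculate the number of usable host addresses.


Given: subnet mask /20
Host bits = 32 - 20 = 12
Total addresses = 2^12 = 4096
Usable hosts = 4096 - 2 (network + broadcast) = 4094

4094


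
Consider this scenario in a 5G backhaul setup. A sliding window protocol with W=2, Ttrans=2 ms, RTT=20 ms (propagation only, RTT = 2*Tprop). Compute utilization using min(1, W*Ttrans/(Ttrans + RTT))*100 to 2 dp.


Given: W = 2, Ttrans = 2 ms, RTT = 20 ms (= 2 * Tprop, Tprop = 10 ms)
Cycle time = Ttrans + RTT = 2 + 20 = 22 ms (first packet sent until its ACK returns)
W * Ttrans = 2 * 2 = 4 ms of sending per cycle
W * Ttrans / (Ttrans + RTT) = 4 / 22 = 0.181818
U = min(1, 0.181818) = 0.181818
U% = 18.18%

18.18


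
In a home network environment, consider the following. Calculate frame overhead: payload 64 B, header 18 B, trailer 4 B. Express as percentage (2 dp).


Given: payload = 64 B, header = 18 B, trailer = 4 B
Overhead bytes = header + trailer = 18 + 4 = 22
Total frame = payload + overhead = 64 + 22 = 86
Overhead % = 22 / 86 * 100 = 25.5814% -> 25.58% (2 dp)

25.58


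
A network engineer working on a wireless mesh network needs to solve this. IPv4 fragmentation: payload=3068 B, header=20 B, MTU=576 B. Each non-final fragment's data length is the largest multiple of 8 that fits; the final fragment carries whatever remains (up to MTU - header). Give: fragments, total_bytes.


Max data per non-final fragment = floor((MTU - header)/8)*8 = floor((576 - 20)/8)*8 = floor(556/8)*8 = 552 B
Final fragment needs no 8-byte alignment: it can carry up to MTU - header = 556 B
Non-final fragments needed = ceil((payload - 556) / 552) = ceil(2512/552) = ceil(4.5507) = 5
Number of fragments = 5 + 1 = 6
Fragment sizes (data): 5 * 552 B + 308 B (last, 308 <= 556 OK)
Total bytes sent = payload + n_frags * header = 3068 + 6*20 = 3068 + 120 = 3188 B

6, 3188


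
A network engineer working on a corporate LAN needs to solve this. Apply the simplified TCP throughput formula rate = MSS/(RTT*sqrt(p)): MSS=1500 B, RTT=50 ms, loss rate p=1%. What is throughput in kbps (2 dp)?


Given: MSS = 1500 bytes, RTT = 50 ms, loss = 1%
RTT in seconds = 50 / 1000 = 0.05
Loss rate = 1% = 0.01
sqrt(loss) = sqrt(0.01) = 0.1
Throughput (bytes/s) = 1500 / (0.05 * 0.1) = 300000.0000
Throughput (kbps) = 300000.0000 * 8 / 1000 = 2400.000000 -> 2400.00 kbps (2 dp)

2400.00


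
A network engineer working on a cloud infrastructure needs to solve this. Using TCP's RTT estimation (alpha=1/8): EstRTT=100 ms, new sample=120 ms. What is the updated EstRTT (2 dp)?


Given: EstRTT = 100 ms, SampleRTT = 120 ms, alpha = 1/8
New EstRTT = (1 - alpha) * EstRTT + alpha * SampleRTT
(7/8) * 100 = 87.5
(1/8) * 120 = 15
New EstRTT = 87.5 + 15 = 102.5 ms -> 102.50 ms (2 dp)

102.50


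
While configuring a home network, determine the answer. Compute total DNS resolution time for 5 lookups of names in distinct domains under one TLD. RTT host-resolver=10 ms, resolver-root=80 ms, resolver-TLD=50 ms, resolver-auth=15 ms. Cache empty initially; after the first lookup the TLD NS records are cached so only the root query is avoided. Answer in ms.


Lookup 1 (cold cache): local + root + TLD + auth = 10 + 80 + 50 + 15 = 155 ms
Lookups 2..5 (TLD NS cached -> skip root; new domain -> still ask TLD and auth): local + TLD + auth = 10 + 50 + 15 = 75 ms each
Remaining 4 lookups: 4 * 75 = 300 ms
Total = 155 + 300 = 455 ms

455


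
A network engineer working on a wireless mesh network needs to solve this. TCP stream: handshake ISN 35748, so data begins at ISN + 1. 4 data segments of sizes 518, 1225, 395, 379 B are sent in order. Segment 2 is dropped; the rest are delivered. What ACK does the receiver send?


SYN uses sequence number 35748; first data byte = ISN + 1 = 35749.
Segment 1: SEQ = 35749, len = 518 B, covers [35749, 36266]
Segment 2: SEQ = 36267, len = 1225 B, covers [36267, 37491] [LOST]
Segment 3: SEQ = 37492, len = 395 B, covers [37492, 37886]
Segment 4: SEQ = 37887, len = 379 B, covers [37887, 38265]
In-order data received: bytes [35749, 36266] (segments 1..1).
Segment 2 missing -> gap begins at byte 36267; later segments buffered out of order.
Cumulative ACK = next expected in-order byte = 35749 + 518 = 36267

36267


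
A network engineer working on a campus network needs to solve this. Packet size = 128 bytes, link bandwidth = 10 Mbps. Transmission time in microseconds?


Given: packet = 128 bytes, bandwidth = 10 Mbps
Packet in bits = 128 * 8 = 1024 bits
Bandwidth = 10 * 10^6 = 10000000 bps
Time = 1024 / 10000000 seconds
Time in us = 1024 * 10^6 / 10000000 = 102.4

102.4


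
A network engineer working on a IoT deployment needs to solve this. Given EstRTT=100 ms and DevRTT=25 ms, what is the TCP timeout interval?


Given: EstRTT = 100 ms, DevRTT = 25 ms
Timeout = EstRTT + 4 * DevRTT
4 * DevRTT = 4 * 25 = 100
Timeout = 100 + 100 = 200 ms

200


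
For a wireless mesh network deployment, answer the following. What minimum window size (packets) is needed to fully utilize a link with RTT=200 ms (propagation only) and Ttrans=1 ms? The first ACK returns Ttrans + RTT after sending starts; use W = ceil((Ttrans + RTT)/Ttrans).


Given: Ttrans = 1 ms, RTT = 200 ms (= 2 * Tprop, Tprop = 100 ms)
Time until first ACK returns = Ttrans + RTT = 1 + 200 = 201 ms
Need W * Ttrans >= Ttrans + RTT  ->  W >= (Ttrans + RTT) / Ttrans
(Ttrans + RTT) / Ttrans = 201 / 1 = 201
W_min = ceil(201) = 201

201


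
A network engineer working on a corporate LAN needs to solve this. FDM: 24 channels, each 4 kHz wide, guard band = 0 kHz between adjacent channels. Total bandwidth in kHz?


Given: 24 channels, 4 kHz each, guard = 0 kHz
Channel bandwidth = 24 * 4 = 96 kHz
Guard bands = 23 gaps * 0 kHz = 0 kHz
Total = 96 + 0 = 96 kHz

96


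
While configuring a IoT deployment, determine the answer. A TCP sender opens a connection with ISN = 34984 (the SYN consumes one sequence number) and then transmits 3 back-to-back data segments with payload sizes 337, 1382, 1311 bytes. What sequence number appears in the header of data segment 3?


The SYN occupies sequence number ISN = 34984, so the first data byte is ISN + 1 = 34985.
SEQ of data segment i = (ISN + 1) + sum of payload sizes of segments 1..i-1.
Segment 1: SEQ = 34985, payload = 337 bytes
Segment 2: SEQ = 35322, payload = 1382 bytes
Segment 3: SEQ = 36704, payload = 1311 bytes
SEQ of segment 3 = 34985 + 337 + 1382 = 36704

36704


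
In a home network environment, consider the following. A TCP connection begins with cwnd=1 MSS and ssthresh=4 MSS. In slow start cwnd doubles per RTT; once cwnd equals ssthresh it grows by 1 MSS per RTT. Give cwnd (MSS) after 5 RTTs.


RTT 0: cwnd = 1 MSS (initial)
RTT 1: cwnd = 2 MSS (slow start, doubled)
RTT 2: cwnd = 4 MSS (slow start, doubled)
RTT 3: cwnd = 5 MSS (congestion avoidance, +1)
RTT 4: cwnd = 6 MSS (congestion avoidance, +1)
RTT 5: cwnd = 7 MSS (congestion avoidance, +1)

7


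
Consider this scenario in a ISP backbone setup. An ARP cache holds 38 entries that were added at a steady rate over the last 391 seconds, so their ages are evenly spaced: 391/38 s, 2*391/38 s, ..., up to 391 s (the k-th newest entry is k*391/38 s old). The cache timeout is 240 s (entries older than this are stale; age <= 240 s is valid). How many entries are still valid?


Ages are k * 391/38 s for k = 1..38 (spacing = 10.2895 s).
Entry k is valid iff k * 391/38 <= 240 iff k <= 38 * 240 / 391 = 23.3248
n_valid = floor(23.3248) = 23
(n_stale = 38 - 23 = 15)

23


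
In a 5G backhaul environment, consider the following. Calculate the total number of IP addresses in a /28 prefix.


Given: CIDR prefix /28
Host bits = 32 - 28 = 4
Total addresses = 2^4 = 16

16


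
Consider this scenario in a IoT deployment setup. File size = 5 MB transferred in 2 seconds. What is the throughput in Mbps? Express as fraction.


Given: file = 5 MB, time = 2 s
File in Mb = 5 * 8 = 40 Mb
Throughput = 40 / 2 Mbps
Throughput = 20 Mbps

20


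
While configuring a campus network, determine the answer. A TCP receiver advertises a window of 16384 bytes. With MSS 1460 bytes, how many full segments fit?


Given: RWND = 16384 bytes, MSS = 1460 bytes
Full segments = floor(RWND / MSS)
Full segments = floor(16384 / 1460)
Full segments = floor(11.2219) = 11

11


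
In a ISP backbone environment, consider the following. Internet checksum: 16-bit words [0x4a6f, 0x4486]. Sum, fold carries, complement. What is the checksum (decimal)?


Given words: [0x4a6f, 0x4486]
Step 1: Sum all words
Raw sum = 19055 + 17542 = 36597
One's complement = ~36597 & 0xFFFF = 28938

28938


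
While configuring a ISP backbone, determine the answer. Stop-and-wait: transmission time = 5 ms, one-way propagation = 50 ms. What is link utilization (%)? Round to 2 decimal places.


Given: Ttrans = 5 ms, Tprop = 50 ms
RTT = 2 * Tprop = 2 * 50 = 100 ms
U = Ttrans / (Ttrans + RTT)
U = 5 / (5 + 100)
U = 5 / 105 = 0.047619
U% = 4.76%

4.76


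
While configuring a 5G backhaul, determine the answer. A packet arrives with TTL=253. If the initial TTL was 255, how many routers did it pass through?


Given: initial TTL = 255, received TTL = 253
Hops = initial TTL - received TTL
Hops = 255 - 253 = 2

2


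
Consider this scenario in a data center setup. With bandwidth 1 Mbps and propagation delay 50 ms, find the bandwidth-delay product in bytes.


Given: bandwidth = 1 Mbps, delay = 50 ms
BDP in bits = 1 * 10^6 * 50 / 1000
BDP in bits = 50000
BDP in bytes = 50000 / 8 = 6250

6250


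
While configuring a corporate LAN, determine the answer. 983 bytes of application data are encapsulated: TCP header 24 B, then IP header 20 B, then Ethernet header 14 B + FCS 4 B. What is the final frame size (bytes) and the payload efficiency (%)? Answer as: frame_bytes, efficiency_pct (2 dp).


TCP segment = 983 + 24 = 1007 B
IP packet = 1007 + 20 = 1027 B
Ethernet frame = 1027 + 14 + 4 = 1045 B
Efficiency = app / frame = 983 / 1045 = 0.940670 = 94.0670% -> 94.07% (2 dp)

1045, 94.07


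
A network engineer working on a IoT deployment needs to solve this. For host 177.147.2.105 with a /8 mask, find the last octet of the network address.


Given: IP = 177.147.2.105, prefix = /8
Subnet mask = 255.0.0.0
Last octet of IP: 105
Last octet of mask: 0
Network last octet = 105 AND 0 = 0

0


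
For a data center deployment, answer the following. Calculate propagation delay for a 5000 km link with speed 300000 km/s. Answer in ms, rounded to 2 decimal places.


Given: distance = 5000 km, speed = 300000 km/s
Delay = distance / speed = 5000 / 300000 seconds
Delay in ms = 5000 * 1000 / 300000
Delay = 16.6667 ms
Rounded to 2 dp = 16.67 ms

16.67


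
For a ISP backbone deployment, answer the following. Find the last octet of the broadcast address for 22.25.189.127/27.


Given: IP = 22.25.189.127, prefix = /27
Host bits = 32 - 27 = 5
Network last octet = 127 AND mask = 96
Host part size = 2^5 - 1 = 31
Broadcast last octet = 96 OR 31 = 127

127


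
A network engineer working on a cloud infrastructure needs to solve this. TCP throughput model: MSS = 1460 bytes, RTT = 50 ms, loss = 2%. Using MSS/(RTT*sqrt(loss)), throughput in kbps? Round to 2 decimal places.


Given: MSS = 1460 bytes, RTT = 50 ms, loss = 2%
RTT in seconds = 50 / 1000 = 0.05
Loss rate = 2% = 0.02
sqrt(loss) = sqrt(0.02) = 0.141421356237
Throughput (bytes/s) = 1460 / (0.05 * 0.141421356237) = 206475.1801
Throughput (kbps) = 206475.1801 * 8 / 1000 = 1651.801441 -> 1651.80 kbps (2 dp)

1651.80


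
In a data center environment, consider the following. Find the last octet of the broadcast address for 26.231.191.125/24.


Given: IP = 26.231.191.125, prefix = /24
Host bits = 32 - 24 = 8
Network last octet = 125 AND mask = 0
Host part size = 2^8 - 1 = 255
Broadcast last octet = 0 OR 255 = 255

255


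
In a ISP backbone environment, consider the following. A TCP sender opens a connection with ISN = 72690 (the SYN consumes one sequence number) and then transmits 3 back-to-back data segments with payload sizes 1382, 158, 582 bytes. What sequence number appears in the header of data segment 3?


The SYN occupies sequence number ISN = 72690, so the first data byte is ISN + 1 = 72691.
SEQ of data segment i = (ISN + 1) + sum of payload sizes of segments 1..i-1.
Segment 1: SEQ = 72691, payload = 1382 bytes
Segment 2: SEQ = 74073, payload = 158 bytes
Segment 3: SEQ = 74231, payload = 582 bytes
SEQ of segment 3 = 72691 + 1382 + 158 = 74231

74231


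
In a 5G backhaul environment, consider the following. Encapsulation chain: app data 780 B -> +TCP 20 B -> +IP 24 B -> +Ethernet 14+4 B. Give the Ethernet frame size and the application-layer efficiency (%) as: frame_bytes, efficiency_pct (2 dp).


TCP segment = 780 + 20 = 800 B
IP packet = 800 + 24 = 824 B
Ethernet frame = 824 + 14 + 4 = 842 B
Efficiency = app / frame = 780 / 842 = 0.926366 = 92.6366% -> 92.64% (2 dp)

842, 92.64


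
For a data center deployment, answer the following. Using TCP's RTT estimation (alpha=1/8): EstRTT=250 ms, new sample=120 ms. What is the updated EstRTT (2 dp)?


Given: EstRTT = 250 ms, SampleRTT = 120 ms, alpha = 1/8
New EstRTT = (1 - alpha) * EstRTT + alpha * SampleRTT
(7/8) * 250 = 218.75
(1/8) * 120 = 15
New EstRTT = 218.75 + 15 = 233.75 ms -> 233.75 ms (2 dp)

233.75


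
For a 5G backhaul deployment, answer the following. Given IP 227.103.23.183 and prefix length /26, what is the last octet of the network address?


Given: IP = 227.103.23.183, prefix = /26
Subnet mask = 255.255.255.192
Last octet of IP: 183
Last octet of mask: 192
Network last octet = 183 AND 192 = 128

128


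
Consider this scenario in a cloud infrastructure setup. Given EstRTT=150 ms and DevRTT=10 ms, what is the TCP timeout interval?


Given: EstRTT = 150 ms, DevRTT = 10 ms
Timeout = EstRTT + 4 * DevRTT
4 * DevRTT = 4 * 10 = 40
Timeout = 150 + 40 = 190 ms

190


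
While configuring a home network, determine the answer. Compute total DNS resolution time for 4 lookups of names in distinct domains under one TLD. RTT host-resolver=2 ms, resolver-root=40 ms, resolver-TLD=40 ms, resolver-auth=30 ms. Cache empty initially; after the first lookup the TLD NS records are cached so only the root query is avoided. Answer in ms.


Lookup 1 (cold cache): local + root + TLD + auth = 2 + 40 + 40 + 30 = 112 ms
Lookups 2..4 (TLD NS cached -> skip root; new domain -> still ask TLD and auth): local + TLD + auth = 2 + 40 + 30 = 72 ms each
Remaining 3 lookups: 3 * 72 = 216 ms
Total = 112 + 216 = 328 ms

328


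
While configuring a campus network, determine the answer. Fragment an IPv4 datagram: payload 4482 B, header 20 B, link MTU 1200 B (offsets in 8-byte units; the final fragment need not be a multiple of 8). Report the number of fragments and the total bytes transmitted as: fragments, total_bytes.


Max data per non-final fragment = floor((MTU - header)/8)*8 = floor((1200 - 20)/8)*8 = floor(1180/8)*8 = 1176 B
Final fragment needs no 8-byte alignment: it can carry up to MTU - header = 1180 B
Non-final fragments needed = ceil((payload - 1180) / 1176) = ceil(3302/1176) = ceil(2.8078) = 3
Number of fragments = 3 + 1 = 4
Fragment sizes (data): 3 * 1176 B + 954 B (last, 954 <= 1180 OK)
Total bytes sent = payload + n_frags * header = 4482 + 4*20 = 4482 + 80 = 4562 B

4, 4562


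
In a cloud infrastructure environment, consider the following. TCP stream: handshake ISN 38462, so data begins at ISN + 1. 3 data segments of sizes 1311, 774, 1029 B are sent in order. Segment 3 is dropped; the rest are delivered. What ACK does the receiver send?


SYN uses sequence number 38462; first data byte = ISN + 1 = 38463.
Segment 1: SEQ = 38463, len = 1311 B, covers [38463, 39773]
Segment 2: SEQ = 39774, len = 774 B, covers [39774, 40547]
Segment 3: SEQ = 40548, len = 1029 B, covers [40548, 41576] [LOST]
In-order data received: bytes [38463, 40547] (segments 1..2).
Segment 3 missing -> gap begins at byte 40548.
Cumulative ACK = next expected in-order byte = 38463 + 1311 + 774 = 40548

40548


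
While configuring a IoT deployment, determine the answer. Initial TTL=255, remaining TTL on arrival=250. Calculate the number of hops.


Given: initial TTL = 255, received TTL = 250
Hops = initial TTL - received TTL
Hops = 255 - 250 = 5

5


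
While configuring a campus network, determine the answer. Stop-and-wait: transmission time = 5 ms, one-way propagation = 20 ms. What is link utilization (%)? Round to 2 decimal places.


Given: Ttrans = 5 ms, Tprop = 20 ms
RTT = 2 * Tprop = 2 * 20 = 40 ms
U = Ttrans / (Ttrans + RTT)
U = 5 / (5 + 40)
U = 5 / 45 = 0.111111
U% = 11.11%

11.11


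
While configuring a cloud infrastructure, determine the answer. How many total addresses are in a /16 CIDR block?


Given: CIDR prefix /16
Host bits = 32 - 16 = 16
Total addresses = 2^16 = 65536

65536


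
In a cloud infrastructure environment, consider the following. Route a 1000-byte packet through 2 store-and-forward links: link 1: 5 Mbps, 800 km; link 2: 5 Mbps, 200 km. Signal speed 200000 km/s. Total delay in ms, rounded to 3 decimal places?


Packet = 1000 bytes = 8000 bits. Store-and-forward: sum (t_trans + t_prop) per link.
Link 1: t_trans = 8000/(5*10^6) s = 1.6000 ms; t_prop = 800/200000 s = 4.0000 ms; subtotal = 5.6000 ms
Link 2: t_trans = 8000/(5*10^6) s = 1.6000 ms; t_prop = 200/200000 s = 1.0000 ms; subtotal = 2.6000 ms
End-to-end = 5.6000 + 2.6000 = 8.2000 ms -> 8.200 ms (3 dp)

8.200


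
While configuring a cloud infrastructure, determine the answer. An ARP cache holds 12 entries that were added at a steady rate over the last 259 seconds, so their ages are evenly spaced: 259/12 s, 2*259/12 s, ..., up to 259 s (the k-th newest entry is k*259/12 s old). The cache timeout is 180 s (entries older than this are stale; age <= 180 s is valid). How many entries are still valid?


Ages are k * 259/12 s for k = 1..12 (spacing = 21.5833 s).
Entry k is valid iff k * 259/12 <= 180 iff k <= 12 * 180 / 259 = 8.3398
n_valid = floor(8.3398) = 8
(n_stale = 12 - 8 = 4)

8


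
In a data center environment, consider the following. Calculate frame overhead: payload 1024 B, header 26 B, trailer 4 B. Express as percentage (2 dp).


Given: payload = 1024 B, header = 26 B, trailer = 4 B
Overhead bytes = header + trailer = 26 + 4 = 30
Total frame = payload + overhead = 1024 + 30 = 1054
Overhead % = 30 / 1054 * 100 = 2.8463% -> 2.85% (2 dp)

2.85


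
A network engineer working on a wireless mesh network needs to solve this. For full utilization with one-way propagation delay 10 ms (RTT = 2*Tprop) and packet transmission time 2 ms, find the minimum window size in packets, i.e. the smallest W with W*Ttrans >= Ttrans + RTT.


Given: Ttrans = 2 ms, RTT = 20 ms (= 2 * Tprop, Tprop = 10 ms)
Time until first ACK returns = Ttrans + RTT = 2 + 20 = 22 ms
Need W * Ttrans >= Ttrans + RTT  ->  W >= (Ttrans + RTT) / Ttrans
(Ttrans + RTT) / Ttrans = 22 / 2 = 11
W_min = ceil(11) = 11

11


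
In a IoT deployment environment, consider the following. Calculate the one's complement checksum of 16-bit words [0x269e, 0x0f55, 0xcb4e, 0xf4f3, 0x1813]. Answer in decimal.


Given words: [0x269e, 0x0f55, 0xcb4e, 0xf4f3, 0x1813]
Step 1: Sum all words
Raw sum = 9886 + 3925 + 52046 + 62707 + 6163 = 134727
Step 2: Fold carry: (3655 + 2) = 3657
One's complement = ~3657 & 0xFFFF = 61878

61878


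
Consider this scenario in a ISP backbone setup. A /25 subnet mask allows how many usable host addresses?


Given: subnet mask /25
Host bits = 32 - 25 = 7
Total addresses = 2^7 = 128
Usable hosts = 128 - 2 (network + broadcast) = 126

126


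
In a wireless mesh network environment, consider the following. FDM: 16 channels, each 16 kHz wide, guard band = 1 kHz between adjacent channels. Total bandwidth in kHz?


Given: 16 channels, 16 kHz each, guard = 1 kHz
Channel bandwidth = 16 * 16 = 256 kHz
Guard bands = 15 gaps * 1 kHz = 15 kHz
Total = 256 + 15 = 271 kHz

271


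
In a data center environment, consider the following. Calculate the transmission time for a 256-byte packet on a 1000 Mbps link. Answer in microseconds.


Given: packet = 256 bytes, bandwidth = 1000 Mbps
Packet in bits = 256 * 8 = 2048 bits
Bandwidth = 1000 * 10^6 = 1000000000 bps
Time = 2048 / 1000000000 seconds
Time in us = 2048 * 10^6 / 1000000000 = 2.048

2.048


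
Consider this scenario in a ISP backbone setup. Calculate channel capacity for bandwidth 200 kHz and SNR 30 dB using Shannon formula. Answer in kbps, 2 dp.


Given: B = 200 kHz, SNR = 30 dB
SNR linear = 10^(30/10) = 1000
1 + SNR = 1001
log2(1001) = 9.9672262588
C = 200 * 1000 * 9.9672262588 = 1993445.2518 bps
C = 1993.445252 kbps -> 1993.45 kbps (2 dp)

1993.45


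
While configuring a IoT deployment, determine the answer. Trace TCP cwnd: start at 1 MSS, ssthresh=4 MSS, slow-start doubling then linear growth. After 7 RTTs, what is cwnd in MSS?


RTT 0: cwnd = 1 MSS (initial)
RTT 1: cwnd = 2 MSS (slow start, doubled)
RTT 2: cwnd = 4 MSS (slow start, doubled)
RTT 3: cwnd = 5 MSS (congestion avoidance, +1)
RTT 4: cwnd = 6 MSS (congestion avoidance, +1)
RTT 5: cwnd = 7 MSS (congestion avoidance, +1)
RTT 6: cwnd = 8 MSS (congestion avoidance, +1)
RTT 7: cwnd = 9 MSS (congestion avoidance, +1)

9


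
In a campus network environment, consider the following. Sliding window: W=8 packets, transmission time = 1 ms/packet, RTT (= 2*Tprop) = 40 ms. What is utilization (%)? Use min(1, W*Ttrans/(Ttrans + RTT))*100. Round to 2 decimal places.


Given: W = 8, Ttrans = 1 ms, RTT = 40 ms (= 2 * Tprop, Tprop = 20 ms)
Cycle time = Ttrans + RTT = 1 + 40 = 41 ms (first packet sent until its ACK returns)
W * Ttrans = 8 * 1 = 8 ms of sending per cycle
W * Ttrans / (Ttrans + RTT) = 8 / 41 = 0.195122
U = min(1, 0.195122) = 0.195122
U% = 19.51%

19.51


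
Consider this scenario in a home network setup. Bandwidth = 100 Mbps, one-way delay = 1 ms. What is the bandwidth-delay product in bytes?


Given: bandwidth = 100 Mbps, delay = 1 ms
BDP in bits = 100 * 10^6 * 1 / 1000
BDP in bits = 100000
BDP in bytes = 100000 / 8 = 12500

12500


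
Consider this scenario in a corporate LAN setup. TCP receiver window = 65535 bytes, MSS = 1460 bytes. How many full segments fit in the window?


Given: RWND = 65535 bytes, MSS = 1460 bytes
Full segments = floor(RWND / MSS)
Full segments = floor(65535 / 1460)
Full segments = floor(44.887) = 44

44


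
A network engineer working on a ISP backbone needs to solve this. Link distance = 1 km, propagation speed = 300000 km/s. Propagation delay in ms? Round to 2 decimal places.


Given: distance = 1 km, speed = 300000 km/s
Delay = distance / speed = 1 / 300000 seconds
Delay in ms = 1 * 1000 / 300000
Delay = 0.0033 ms
Rounded to 2 dp = 0.00 ms

0.00


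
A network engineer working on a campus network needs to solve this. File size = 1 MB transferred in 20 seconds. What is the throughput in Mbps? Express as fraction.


Given: file = 1 MB, time = 20 s
File in Mb = 1 * 8 = 8 Mb
Throughput = 8 / 20 Mbps
Throughput = 2/5 Mbps

2/5


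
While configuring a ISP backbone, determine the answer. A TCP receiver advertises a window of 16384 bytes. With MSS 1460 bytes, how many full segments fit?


Given: RWND = 16384 bytes, MSS = 1460 bytes
Full segments = floor(RWND / MSS)
Full segments = floor(16384 / 1460)
Full segments = floor(11.2219) = 11

11


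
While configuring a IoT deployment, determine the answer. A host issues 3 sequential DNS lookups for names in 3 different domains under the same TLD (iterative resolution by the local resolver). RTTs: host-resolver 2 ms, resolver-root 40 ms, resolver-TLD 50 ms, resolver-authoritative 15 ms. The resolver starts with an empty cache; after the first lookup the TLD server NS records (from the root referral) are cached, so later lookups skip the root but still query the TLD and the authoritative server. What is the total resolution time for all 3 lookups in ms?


Lookup 1 (cold cache): local + root + TLD + auth = 2 + 40 + 50 + 15 = 107 ms
Lookups 2..3 (TLD NS cached -> skip root; new domain -> still ask TLD and auth): local + TLD + auth = 2 + 50 + 15 = 67 ms each
Remaining 2 lookups: 2 * 67 = 134 ms
Total = 107 + 134 = 241 ms

241


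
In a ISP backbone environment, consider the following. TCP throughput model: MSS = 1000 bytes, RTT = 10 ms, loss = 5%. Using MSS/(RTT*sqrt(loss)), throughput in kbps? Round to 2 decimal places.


Given: MSS = 1000 bytes, RTT = 10 ms, loss = 5%
RTT in seconds = 10 / 1000 = 0.01
Loss rate = 5% = 0.05
sqrt(loss) = sqrt(0.05) = 0.223606797750
Throughput (bytes/s) = 1000 / (0.01 * 0.223606797750) = 447213.5955
Throughput (kbps) = 447213.5955 * 8 / 1000 = 3577.708764 -> 3577.71 kbps (2 dp)

3577.71


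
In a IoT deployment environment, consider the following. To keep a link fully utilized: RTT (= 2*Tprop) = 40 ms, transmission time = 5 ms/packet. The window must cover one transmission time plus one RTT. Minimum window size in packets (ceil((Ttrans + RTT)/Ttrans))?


Given: Ttrans = 5 ms, RTT = 40 ms (= 2 * Tprop, Tprop = 20 ms)
Time until first ACK returns = Ttrans + RTT = 5 + 40 = 45 ms
Need W * Ttrans >= Ttrans + RTT  ->  W >= (Ttrans + RTT) / Ttrans
(Ttrans + RTT) / Ttrans = 45 / 5 = 9
W_min = ceil(9) = 9

9


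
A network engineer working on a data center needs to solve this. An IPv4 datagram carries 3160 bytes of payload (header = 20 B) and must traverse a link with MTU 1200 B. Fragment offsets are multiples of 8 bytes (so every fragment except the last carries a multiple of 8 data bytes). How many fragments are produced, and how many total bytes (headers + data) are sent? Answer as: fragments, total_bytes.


Max data per non-final fragment = floor((MTU - header)/8)*8 = floor((1200 - 20)/8)*8 = floor(1180/8)*8 = 1176 B
Final fragment needs no 8-byte alignment: it can carry up to MTU - header = 1180 B
Non-final fragments needed = ceil((payload - 1180) / 1176) = ceil(1980/1176) = ceil(1.6837) = 2
Number of fragments = 2 + 1 = 3
Fragment sizes (data): 2 * 1176 B + 808 B (last, 808 <= 1180 OK)
Total bytes sent = payload + n_frags * header = 3160 + 3*20 = 3160 + 60 = 3220 B

3, 3220


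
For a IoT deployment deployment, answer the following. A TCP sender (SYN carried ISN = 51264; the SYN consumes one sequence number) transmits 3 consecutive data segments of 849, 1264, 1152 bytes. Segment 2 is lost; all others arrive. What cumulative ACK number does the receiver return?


SYN uses sequence number 51264; first data byte = ISN + 1 = 51265.
Segment 1: SEQ = 51265, len = 849 B, covers [51265, 52113]
Segment 2: SEQ = 52114, len = 1264 B, covers [52114, 53377] [LOST]
Segment 3: SEQ = 53378, len = 1152 B, covers [53378, 54529]
In-order data received: bytes [51265, 52113] (segments 1..1).
Segment 2 missing -> gap begins at byte 52114; later segments buffered out of order.
Cumulative ACK = next expected in-order byte = 51265 + 849 = 52114

52114


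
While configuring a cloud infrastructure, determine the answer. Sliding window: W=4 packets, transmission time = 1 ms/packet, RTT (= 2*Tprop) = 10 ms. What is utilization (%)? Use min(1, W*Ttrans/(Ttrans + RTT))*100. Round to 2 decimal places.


Given: W = 4, Ttrans = 1 ms, RTT = 10 ms (= 2 * Tprop, Tprop = 5 ms)
Cycle time = Ttrans + RTT = 1 + 10 = 11 ms (first packet sent until its ACK returns)
W * Ttrans = 4 * 1 = 4 ms of sending per cycle
W * Ttrans / (Ttrans + RTT) = 4 / 11 = 0.363636
U = min(1, 0.363636) = 0.363636
U% = 36.36%

36.36


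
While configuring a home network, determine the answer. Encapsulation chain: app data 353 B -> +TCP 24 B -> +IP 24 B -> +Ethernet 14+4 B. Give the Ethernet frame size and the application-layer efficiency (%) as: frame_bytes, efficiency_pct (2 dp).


TCP segment = 353 + 24 = 377 B
IP packet = 377 + 24 = 401 B
Ethernet frame = 401 + 14 + 4 = 419 B
Efficiency = app / frame = 353 / 419 = 0.842482 = 84.2482% -> 84.25% (2 dp)

419, 84.25


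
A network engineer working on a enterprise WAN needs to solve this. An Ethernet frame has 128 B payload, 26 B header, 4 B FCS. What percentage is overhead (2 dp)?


Given: payload = 128 B, header = 26 B, trailer = 4 B
Overhead bytes = header + trailer = 26 + 4 = 30
Total frame = payload + overhead = 128 + 30 = 158
Overhead % = 30 / 158 * 100 = 18.9873% -> 18.99% (2 dp)

18.99


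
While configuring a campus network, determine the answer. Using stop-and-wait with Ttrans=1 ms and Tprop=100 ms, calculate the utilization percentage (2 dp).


Given: Ttrans = 1 ms, Tprop = 100 ms
RTT = 2 * Tprop = 2 * 100 = 200 ms
U = Ttrans / (Ttrans + RTT)
U = 1 / (1 + 200)
U = 1 / 201 = 0.004975
U% = 0.50%

0.50


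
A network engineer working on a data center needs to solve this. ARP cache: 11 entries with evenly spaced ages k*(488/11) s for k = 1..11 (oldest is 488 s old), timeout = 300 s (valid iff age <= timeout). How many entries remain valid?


Ages are k * 488/11 s for k = 1..11 (spacing = 44.3636 s).
Entry k is valid iff k * 488/11 <= 300 iff k <= 11 * 300 / 488 = 6.7623
n_valid = floor(6.7623) = 6
(n_stale = 11 - 6 = 5)

6


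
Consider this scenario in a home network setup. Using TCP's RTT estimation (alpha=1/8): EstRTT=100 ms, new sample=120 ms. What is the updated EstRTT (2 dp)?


Given: EstRTT = 100 ms, SampleRTT = 120 ms, alpha = 1/8
New EstRTT = (1 - alpha) * EstRTT + alpha * SampleRTT
(7/8) * 100 = 87.5
(1/8) * 120 = 15
New EstRTT = 87.5 + 15 = 102.5 ms -> 102.50 ms (2 dp)

102.50


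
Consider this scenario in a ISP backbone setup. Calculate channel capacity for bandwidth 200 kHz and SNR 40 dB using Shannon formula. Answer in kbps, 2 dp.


Given: B = 200 kHz, SNR = 40 dB
SNR linear = 10^(40/10) = 10000
1 + SNR = 10001
log2(10001) = 13.2878566418
C = 200 * 1000 * 13.2878566418 = 2657571.3284 bps
C = 2657.571328 kbps -> 2657.57 kbps (2 dp)

2657.57


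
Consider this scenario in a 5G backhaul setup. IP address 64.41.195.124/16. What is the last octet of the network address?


Given: IP = 64.41.195.124, prefix = /16
Subnet mask = 255.255.0.0
Last octet of IP: 124
Last octet of mask: 0
Network last octet = 124 AND 0 = 0

0


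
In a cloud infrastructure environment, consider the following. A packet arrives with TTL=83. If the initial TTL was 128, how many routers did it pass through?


Given: initial TTL = 128, received TTL = 83
Hops = initial TTL - received TTL
Hops = 128 - 83 = 45

45


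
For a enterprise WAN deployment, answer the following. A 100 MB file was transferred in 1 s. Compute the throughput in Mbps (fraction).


Given: file = 100 MB, time = 1 s
File in Mb = 100 * 8 = 800 Mb
Throughput = 800 / 1 Mbps
Throughput = 800 Mbps

800


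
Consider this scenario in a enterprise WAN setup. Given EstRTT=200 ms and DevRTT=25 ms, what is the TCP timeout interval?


Given: EstRTT = 200 ms, DevRTT = 25 ms
Timeout = EstRTT + 4 * DevRTT
4 * DevRTT = 4 * 25 = 100
Timeout = 200 + 100 = 300 ms

300


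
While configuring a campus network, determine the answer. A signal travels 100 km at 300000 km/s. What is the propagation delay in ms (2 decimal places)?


Given: distance = 100 km, speed = 300000 km/s
Delay = distance / speed = 100 / 300000 seconds
Delay in ms = 100 * 1000 / 300000
Delay = 0.3333 ms
Rounded to 2 dp = 0.33 ms

0.33


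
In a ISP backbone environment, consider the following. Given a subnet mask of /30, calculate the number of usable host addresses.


Given: subnet mask /30
Host bits = 32 - 30 = 2
Total addresses = 2^2 = 4
Usable hosts = 4 - 2 (network + broadcast) = 2

2


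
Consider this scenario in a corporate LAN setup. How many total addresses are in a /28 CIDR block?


Given: CIDR prefix /28
Host bits = 32 - 28 = 4
Total addresses = 2^4 = 16

16


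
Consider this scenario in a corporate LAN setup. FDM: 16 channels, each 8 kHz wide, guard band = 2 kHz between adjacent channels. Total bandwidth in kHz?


Given: 16 channels, 8 kHz each, guard = 2 kHz
Channel bandwidth = 16 * 8 = 128 kHz
Guard bands = 15 gaps * 2 kHz = 30 kHz
Total = 128 + 30 = 158 kHz

158


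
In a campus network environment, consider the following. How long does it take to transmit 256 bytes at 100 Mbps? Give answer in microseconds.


Given: packet = 256 bytes, bandwidth = 100 Mbps
Packet in bits = 256 * 8 = 2048 bits
Bandwidth = 100 * 10^6 = 100000000 bps
Time = 2048 / 100000000 seconds
Time in us = 2048 * 10^6 / 100000000 = 20.48

20.48


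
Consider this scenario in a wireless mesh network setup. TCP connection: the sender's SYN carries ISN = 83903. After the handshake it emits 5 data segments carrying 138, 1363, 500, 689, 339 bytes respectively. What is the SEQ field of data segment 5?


The SYN occupies sequence number ISN = 83903, so the first data byte is ISN + 1 = 83904.
SEQ of data segment i = (ISN + 1) + sum of payload sizes of segments 1..i-1.
Segment 1: SEQ = 83904, payload = 138 bytes
Segment 2: SEQ = 84042, payload = 1363 bytes
Segment 3: SEQ = 85405, payload = 500 bytes
Segment 4: SEQ = 85905, payload = 689 bytes
Segment 5: SEQ = 86594, payload = 339 bytes
SEQ of segment 5 = 83904 + 138 + 1363 + 500 + 689 = 86594

86594


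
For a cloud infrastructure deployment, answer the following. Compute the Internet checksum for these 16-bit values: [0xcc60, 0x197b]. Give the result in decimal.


Given words: [0xcc60, 0x197b]
Step 1: Sum all words
Raw sum = 52320 + 6523 = 58843
One's complement = ~58843 & 0xFFFF = 6692

6692


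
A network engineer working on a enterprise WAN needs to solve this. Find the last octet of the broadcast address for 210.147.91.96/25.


Given: IP = 210.147.91.96, prefix = /25
Host bits = 32 - 25 = 7
Network last octet = 96 AND mask = 0
Host part size = 2^7 - 1 = 127
Broadcast last octet = 0 OR 127 = 127

127


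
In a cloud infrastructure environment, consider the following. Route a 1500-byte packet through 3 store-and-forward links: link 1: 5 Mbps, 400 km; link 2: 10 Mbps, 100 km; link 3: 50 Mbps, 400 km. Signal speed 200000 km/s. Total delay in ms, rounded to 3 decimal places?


Packet = 1500 bytes = 12000 bits. Store-and-forward: sum (t_trans + t_prop) per link.
Link 1: t_trans = 12000/(5*10^6) s = 2.4000 ms; t_prop = 400/200000 s = 2.0000 ms; subtotal = 4.4000 ms
Link 2: t_trans = 12000/(10*10^6) s = 1.2000 ms; t_prop = 100/200000 s = 0.5000 ms; subtotal = 1.7000 ms
Link 3: t_trans = 12000/(50*10^6) s = 0.2400 ms; t_prop = 400/200000 s = 2.0000 ms; subtotal = 2.2400 ms
End-to-end = 4.4000 + 1.7000 + 2.2400 = 8.3400 ms -> 8.340 ms (3 dp)

8.340
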